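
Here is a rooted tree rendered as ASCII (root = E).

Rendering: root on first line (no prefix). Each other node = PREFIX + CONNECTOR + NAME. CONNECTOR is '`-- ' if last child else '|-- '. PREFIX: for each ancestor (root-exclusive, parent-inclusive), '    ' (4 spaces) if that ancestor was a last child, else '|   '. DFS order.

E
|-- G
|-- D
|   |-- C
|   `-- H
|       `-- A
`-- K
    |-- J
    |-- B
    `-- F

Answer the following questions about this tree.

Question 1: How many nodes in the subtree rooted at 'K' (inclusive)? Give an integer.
Answer: 4

Derivation:
Subtree rooted at K contains: B, F, J, K
Count = 4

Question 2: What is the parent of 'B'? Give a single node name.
Answer: K

Derivation:
Scan adjacency: B appears as child of K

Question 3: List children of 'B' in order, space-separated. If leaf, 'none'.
Node B's children (from adjacency): (leaf)

Answer: none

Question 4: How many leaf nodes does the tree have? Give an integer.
Leaves (nodes with no children): A, B, C, F, G, J

Answer: 6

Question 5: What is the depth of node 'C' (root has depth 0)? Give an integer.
Path from root to C: E -> D -> C
Depth = number of edges = 2

Answer: 2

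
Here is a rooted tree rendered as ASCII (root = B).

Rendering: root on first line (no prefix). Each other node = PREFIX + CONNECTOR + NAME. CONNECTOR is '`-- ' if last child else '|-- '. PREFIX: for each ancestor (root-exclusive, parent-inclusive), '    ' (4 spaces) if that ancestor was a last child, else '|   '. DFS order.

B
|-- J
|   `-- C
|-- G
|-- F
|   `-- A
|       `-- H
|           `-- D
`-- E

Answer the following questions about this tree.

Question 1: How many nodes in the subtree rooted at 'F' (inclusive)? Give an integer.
Subtree rooted at F contains: A, D, F, H
Count = 4

Answer: 4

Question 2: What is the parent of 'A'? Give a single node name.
Answer: F

Derivation:
Scan adjacency: A appears as child of F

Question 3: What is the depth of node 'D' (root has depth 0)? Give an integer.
Answer: 4

Derivation:
Path from root to D: B -> F -> A -> H -> D
Depth = number of edges = 4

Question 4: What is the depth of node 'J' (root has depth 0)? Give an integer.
Answer: 1

Derivation:
Path from root to J: B -> J
Depth = number of edges = 1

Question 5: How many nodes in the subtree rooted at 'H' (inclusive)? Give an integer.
Answer: 2

Derivation:
Subtree rooted at H contains: D, H
Count = 2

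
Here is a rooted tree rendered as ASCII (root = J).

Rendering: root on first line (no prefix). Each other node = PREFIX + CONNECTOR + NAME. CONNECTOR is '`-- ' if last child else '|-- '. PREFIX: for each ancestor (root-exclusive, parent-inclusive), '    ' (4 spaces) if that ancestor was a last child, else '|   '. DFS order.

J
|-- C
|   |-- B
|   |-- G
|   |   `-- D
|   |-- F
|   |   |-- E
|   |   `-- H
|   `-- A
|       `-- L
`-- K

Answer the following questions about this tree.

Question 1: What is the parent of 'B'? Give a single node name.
Answer: C

Derivation:
Scan adjacency: B appears as child of C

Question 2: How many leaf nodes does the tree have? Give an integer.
Leaves (nodes with no children): B, D, E, H, K, L

Answer: 6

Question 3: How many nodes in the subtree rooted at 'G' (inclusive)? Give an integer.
Subtree rooted at G contains: D, G
Count = 2

Answer: 2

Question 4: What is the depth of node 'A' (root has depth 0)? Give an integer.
Path from root to A: J -> C -> A
Depth = number of edges = 2

Answer: 2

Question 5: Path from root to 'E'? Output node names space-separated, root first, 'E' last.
Walk down from root: J -> C -> F -> E

Answer: J C F E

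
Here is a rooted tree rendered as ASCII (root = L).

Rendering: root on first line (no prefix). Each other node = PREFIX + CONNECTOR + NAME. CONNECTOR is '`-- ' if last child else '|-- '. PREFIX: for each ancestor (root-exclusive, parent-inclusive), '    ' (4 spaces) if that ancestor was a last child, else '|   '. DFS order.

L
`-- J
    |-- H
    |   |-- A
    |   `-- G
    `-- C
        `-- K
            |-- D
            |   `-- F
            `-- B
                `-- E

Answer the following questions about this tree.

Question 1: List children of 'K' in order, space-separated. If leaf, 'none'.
Answer: D B

Derivation:
Node K's children (from adjacency): D, B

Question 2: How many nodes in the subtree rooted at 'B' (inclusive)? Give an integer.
Answer: 2

Derivation:
Subtree rooted at B contains: B, E
Count = 2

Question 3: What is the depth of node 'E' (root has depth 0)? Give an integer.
Path from root to E: L -> J -> C -> K -> B -> E
Depth = number of edges = 5

Answer: 5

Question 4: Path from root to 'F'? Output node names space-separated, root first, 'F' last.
Answer: L J C K D F

Derivation:
Walk down from root: L -> J -> C -> K -> D -> F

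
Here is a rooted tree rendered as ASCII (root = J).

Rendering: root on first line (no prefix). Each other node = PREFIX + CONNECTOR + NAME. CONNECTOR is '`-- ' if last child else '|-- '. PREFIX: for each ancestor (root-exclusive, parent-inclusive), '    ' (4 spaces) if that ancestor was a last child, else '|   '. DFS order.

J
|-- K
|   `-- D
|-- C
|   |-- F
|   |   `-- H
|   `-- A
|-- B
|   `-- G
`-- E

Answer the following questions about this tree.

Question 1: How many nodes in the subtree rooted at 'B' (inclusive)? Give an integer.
Answer: 2

Derivation:
Subtree rooted at B contains: B, G
Count = 2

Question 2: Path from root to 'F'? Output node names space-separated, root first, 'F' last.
Walk down from root: J -> C -> F

Answer: J C F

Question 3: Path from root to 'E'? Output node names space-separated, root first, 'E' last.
Answer: J E

Derivation:
Walk down from root: J -> E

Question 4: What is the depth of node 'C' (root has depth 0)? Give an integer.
Path from root to C: J -> C
Depth = number of edges = 1

Answer: 1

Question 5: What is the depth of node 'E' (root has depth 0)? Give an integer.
Answer: 1

Derivation:
Path from root to E: J -> E
Depth = number of edges = 1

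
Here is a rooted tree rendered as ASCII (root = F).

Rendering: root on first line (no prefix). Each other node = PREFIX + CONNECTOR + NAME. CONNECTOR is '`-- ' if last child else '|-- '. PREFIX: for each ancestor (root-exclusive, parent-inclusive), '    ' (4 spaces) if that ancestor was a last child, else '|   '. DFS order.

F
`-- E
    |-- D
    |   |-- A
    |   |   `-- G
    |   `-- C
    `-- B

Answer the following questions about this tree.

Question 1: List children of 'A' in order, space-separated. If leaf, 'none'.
Answer: G

Derivation:
Node A's children (from adjacency): G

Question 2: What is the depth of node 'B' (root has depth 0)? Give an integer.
Path from root to B: F -> E -> B
Depth = number of edges = 2

Answer: 2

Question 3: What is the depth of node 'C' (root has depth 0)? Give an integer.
Path from root to C: F -> E -> D -> C
Depth = number of edges = 3

Answer: 3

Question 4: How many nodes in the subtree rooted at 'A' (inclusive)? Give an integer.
Answer: 2

Derivation:
Subtree rooted at A contains: A, G
Count = 2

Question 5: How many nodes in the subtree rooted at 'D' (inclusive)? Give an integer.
Subtree rooted at D contains: A, C, D, G
Count = 4

Answer: 4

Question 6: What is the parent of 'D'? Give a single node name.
Scan adjacency: D appears as child of E

Answer: E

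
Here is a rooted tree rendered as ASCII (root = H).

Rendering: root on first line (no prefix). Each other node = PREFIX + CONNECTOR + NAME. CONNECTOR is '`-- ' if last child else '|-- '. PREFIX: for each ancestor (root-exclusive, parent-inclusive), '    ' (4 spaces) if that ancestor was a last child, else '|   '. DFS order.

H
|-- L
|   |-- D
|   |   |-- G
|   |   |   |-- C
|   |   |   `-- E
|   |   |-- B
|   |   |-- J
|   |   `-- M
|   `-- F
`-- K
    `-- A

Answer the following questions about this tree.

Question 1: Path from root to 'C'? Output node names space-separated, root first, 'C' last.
Walk down from root: H -> L -> D -> G -> C

Answer: H L D G C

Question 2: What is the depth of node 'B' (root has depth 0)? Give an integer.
Path from root to B: H -> L -> D -> B
Depth = number of edges = 3

Answer: 3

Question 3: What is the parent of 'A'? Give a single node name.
Answer: K

Derivation:
Scan adjacency: A appears as child of K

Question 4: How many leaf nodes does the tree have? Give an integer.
Answer: 7

Derivation:
Leaves (nodes with no children): A, B, C, E, F, J, M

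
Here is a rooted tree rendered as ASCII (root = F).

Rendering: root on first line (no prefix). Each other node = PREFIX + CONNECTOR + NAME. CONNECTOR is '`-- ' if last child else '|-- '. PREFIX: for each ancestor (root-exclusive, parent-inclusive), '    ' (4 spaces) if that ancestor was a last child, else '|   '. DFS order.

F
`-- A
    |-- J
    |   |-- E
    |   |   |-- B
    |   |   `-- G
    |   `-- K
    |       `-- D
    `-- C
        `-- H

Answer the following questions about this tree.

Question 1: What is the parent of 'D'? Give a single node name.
Answer: K

Derivation:
Scan adjacency: D appears as child of K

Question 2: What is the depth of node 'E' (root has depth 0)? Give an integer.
Answer: 3

Derivation:
Path from root to E: F -> A -> J -> E
Depth = number of edges = 3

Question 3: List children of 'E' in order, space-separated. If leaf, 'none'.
Node E's children (from adjacency): B, G

Answer: B G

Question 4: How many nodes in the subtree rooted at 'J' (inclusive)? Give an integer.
Subtree rooted at J contains: B, D, E, G, J, K
Count = 6

Answer: 6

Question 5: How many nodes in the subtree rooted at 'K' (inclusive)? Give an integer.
Subtree rooted at K contains: D, K
Count = 2

Answer: 2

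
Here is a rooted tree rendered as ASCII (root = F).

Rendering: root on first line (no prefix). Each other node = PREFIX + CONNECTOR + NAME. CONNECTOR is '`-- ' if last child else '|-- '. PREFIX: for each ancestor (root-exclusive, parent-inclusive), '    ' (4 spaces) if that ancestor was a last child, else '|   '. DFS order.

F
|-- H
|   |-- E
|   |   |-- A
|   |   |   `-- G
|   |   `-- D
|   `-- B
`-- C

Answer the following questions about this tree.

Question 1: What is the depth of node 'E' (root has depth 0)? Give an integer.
Answer: 2

Derivation:
Path from root to E: F -> H -> E
Depth = number of edges = 2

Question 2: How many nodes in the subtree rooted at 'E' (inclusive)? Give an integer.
Subtree rooted at E contains: A, D, E, G
Count = 4

Answer: 4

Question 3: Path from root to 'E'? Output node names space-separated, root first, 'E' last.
Walk down from root: F -> H -> E

Answer: F H E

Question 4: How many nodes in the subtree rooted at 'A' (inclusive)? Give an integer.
Subtree rooted at A contains: A, G
Count = 2

Answer: 2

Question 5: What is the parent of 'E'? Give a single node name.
Scan adjacency: E appears as child of H

Answer: H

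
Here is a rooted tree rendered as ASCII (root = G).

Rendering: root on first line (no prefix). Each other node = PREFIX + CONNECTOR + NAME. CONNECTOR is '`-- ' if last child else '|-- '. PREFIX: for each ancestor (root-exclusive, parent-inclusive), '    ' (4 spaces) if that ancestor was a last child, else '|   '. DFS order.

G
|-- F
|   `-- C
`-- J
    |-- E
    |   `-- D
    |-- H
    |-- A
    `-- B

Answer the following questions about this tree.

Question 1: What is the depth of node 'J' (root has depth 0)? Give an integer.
Answer: 1

Derivation:
Path from root to J: G -> J
Depth = number of edges = 1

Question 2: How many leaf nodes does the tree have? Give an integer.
Answer: 5

Derivation:
Leaves (nodes with no children): A, B, C, D, H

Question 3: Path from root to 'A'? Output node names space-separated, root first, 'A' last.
Answer: G J A

Derivation:
Walk down from root: G -> J -> A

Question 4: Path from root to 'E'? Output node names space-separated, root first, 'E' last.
Answer: G J E

Derivation:
Walk down from root: G -> J -> E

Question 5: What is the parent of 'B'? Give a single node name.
Scan adjacency: B appears as child of J

Answer: J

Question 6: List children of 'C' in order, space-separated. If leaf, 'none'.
Node C's children (from adjacency): (leaf)

Answer: none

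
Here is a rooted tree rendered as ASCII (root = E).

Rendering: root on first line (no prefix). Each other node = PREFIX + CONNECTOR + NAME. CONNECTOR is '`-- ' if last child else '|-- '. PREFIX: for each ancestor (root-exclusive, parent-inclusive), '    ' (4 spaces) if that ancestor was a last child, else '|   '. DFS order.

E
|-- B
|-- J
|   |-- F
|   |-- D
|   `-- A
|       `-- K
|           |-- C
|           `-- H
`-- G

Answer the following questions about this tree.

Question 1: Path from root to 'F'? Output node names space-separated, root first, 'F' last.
Answer: E J F

Derivation:
Walk down from root: E -> J -> F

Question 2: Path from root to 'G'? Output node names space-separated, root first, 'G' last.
Answer: E G

Derivation:
Walk down from root: E -> G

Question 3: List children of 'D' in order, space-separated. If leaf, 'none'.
Answer: none

Derivation:
Node D's children (from adjacency): (leaf)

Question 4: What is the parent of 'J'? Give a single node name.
Answer: E

Derivation:
Scan adjacency: J appears as child of E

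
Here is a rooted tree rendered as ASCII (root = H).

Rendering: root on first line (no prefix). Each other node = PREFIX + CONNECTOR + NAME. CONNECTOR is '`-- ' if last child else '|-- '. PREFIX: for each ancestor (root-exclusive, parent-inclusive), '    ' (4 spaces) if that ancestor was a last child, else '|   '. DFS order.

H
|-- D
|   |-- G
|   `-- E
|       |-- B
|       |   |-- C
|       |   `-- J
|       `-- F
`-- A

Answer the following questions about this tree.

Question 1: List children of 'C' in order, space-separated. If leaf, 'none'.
Answer: none

Derivation:
Node C's children (from adjacency): (leaf)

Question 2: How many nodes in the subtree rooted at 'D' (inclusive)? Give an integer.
Subtree rooted at D contains: B, C, D, E, F, G, J
Count = 7

Answer: 7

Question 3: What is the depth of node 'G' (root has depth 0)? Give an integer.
Answer: 2

Derivation:
Path from root to G: H -> D -> G
Depth = number of edges = 2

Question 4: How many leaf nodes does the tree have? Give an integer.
Leaves (nodes with no children): A, C, F, G, J

Answer: 5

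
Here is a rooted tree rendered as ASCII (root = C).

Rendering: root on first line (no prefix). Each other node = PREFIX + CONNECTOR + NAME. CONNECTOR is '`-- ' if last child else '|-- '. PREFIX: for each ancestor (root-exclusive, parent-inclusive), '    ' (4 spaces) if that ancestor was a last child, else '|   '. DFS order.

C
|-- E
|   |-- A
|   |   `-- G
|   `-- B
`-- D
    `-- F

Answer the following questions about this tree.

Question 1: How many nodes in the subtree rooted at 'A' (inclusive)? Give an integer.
Answer: 2

Derivation:
Subtree rooted at A contains: A, G
Count = 2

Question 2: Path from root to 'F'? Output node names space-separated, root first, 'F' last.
Walk down from root: C -> D -> F

Answer: C D F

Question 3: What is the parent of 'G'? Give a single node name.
Scan adjacency: G appears as child of A

Answer: A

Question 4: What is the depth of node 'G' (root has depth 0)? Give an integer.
Path from root to G: C -> E -> A -> G
Depth = number of edges = 3

Answer: 3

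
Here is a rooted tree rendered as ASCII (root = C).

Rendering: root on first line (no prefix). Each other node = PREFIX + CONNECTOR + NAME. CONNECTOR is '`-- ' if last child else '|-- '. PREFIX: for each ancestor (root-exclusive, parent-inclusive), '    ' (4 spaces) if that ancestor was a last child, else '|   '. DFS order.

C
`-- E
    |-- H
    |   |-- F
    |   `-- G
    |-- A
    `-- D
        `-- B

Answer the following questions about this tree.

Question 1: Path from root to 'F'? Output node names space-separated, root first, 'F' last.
Walk down from root: C -> E -> H -> F

Answer: C E H F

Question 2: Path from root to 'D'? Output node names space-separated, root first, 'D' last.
Walk down from root: C -> E -> D

Answer: C E D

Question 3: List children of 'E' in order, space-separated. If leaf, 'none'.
Node E's children (from adjacency): H, A, D

Answer: H A D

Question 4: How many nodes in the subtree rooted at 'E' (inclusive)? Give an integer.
Answer: 7

Derivation:
Subtree rooted at E contains: A, B, D, E, F, G, H
Count = 7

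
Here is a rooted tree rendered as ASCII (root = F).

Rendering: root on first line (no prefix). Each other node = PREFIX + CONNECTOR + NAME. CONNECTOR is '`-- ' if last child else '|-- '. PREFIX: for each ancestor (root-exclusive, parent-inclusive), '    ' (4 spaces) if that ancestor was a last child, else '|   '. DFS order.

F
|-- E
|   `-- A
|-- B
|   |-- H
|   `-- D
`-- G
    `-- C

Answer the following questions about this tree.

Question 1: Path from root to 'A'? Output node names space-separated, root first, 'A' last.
Answer: F E A

Derivation:
Walk down from root: F -> E -> A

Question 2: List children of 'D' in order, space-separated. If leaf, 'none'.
Answer: none

Derivation:
Node D's children (from adjacency): (leaf)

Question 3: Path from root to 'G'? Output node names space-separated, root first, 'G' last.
Walk down from root: F -> G

Answer: F G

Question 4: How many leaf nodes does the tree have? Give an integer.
Answer: 4

Derivation:
Leaves (nodes with no children): A, C, D, H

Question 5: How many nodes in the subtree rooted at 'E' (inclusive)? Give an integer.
Subtree rooted at E contains: A, E
Count = 2

Answer: 2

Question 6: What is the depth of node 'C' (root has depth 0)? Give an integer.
Answer: 2

Derivation:
Path from root to C: F -> G -> C
Depth = number of edges = 2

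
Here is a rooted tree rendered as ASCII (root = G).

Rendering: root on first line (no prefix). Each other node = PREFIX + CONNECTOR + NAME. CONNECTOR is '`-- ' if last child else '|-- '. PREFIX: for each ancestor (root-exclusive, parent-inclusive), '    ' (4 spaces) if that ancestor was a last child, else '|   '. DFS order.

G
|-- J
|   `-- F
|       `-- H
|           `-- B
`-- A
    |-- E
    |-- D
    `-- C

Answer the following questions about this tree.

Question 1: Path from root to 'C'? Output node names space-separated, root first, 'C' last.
Answer: G A C

Derivation:
Walk down from root: G -> A -> C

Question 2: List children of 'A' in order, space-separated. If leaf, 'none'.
Answer: E D C

Derivation:
Node A's children (from adjacency): E, D, C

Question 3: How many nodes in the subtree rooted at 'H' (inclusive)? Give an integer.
Subtree rooted at H contains: B, H
Count = 2

Answer: 2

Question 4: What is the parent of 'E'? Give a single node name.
Answer: A

Derivation:
Scan adjacency: E appears as child of A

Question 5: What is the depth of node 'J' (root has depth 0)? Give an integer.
Path from root to J: G -> J
Depth = number of edges = 1

Answer: 1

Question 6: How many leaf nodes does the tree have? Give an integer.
Leaves (nodes with no children): B, C, D, E

Answer: 4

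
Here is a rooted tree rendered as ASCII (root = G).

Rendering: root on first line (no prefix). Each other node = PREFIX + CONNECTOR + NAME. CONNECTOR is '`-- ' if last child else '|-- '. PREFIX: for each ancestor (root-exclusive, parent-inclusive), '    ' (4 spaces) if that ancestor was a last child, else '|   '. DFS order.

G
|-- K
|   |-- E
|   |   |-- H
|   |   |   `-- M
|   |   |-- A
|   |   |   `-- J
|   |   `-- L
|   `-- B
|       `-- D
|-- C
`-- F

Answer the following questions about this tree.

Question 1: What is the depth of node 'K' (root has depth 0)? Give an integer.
Path from root to K: G -> K
Depth = number of edges = 1

Answer: 1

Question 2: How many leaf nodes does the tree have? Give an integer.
Leaves (nodes with no children): C, D, F, J, L, M

Answer: 6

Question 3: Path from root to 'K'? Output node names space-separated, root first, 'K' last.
Walk down from root: G -> K

Answer: G K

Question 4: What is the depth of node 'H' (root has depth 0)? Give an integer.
Answer: 3

Derivation:
Path from root to H: G -> K -> E -> H
Depth = number of edges = 3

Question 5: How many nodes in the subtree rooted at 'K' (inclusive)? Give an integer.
Subtree rooted at K contains: A, B, D, E, H, J, K, L, M
Count = 9

Answer: 9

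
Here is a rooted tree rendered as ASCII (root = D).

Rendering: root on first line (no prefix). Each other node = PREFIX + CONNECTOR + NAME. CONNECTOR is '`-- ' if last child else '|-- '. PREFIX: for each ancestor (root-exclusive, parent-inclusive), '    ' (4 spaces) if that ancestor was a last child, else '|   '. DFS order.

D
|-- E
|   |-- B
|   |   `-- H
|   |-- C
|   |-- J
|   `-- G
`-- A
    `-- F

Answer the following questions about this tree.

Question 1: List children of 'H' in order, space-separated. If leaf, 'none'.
Node H's children (from adjacency): (leaf)

Answer: none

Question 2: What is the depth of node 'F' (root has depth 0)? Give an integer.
Path from root to F: D -> A -> F
Depth = number of edges = 2

Answer: 2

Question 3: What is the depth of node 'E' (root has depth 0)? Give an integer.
Answer: 1

Derivation:
Path from root to E: D -> E
Depth = number of edges = 1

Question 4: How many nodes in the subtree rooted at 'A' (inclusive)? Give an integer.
Subtree rooted at A contains: A, F
Count = 2

Answer: 2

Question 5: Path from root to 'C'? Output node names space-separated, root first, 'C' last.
Answer: D E C

Derivation:
Walk down from root: D -> E -> C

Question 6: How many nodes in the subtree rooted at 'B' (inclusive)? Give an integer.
Subtree rooted at B contains: B, H
Count = 2

Answer: 2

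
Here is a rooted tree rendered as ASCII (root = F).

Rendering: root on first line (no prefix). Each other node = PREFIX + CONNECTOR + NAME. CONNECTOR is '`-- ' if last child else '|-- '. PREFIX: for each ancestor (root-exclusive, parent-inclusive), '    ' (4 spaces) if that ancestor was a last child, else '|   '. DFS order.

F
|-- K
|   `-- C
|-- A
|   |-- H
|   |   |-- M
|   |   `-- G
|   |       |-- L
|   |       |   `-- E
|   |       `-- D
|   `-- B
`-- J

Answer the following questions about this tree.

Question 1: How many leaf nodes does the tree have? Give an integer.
Leaves (nodes with no children): B, C, D, E, J, M

Answer: 6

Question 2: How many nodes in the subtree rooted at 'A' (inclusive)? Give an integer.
Subtree rooted at A contains: A, B, D, E, G, H, L, M
Count = 8

Answer: 8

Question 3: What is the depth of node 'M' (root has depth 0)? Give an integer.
Path from root to M: F -> A -> H -> M
Depth = number of edges = 3

Answer: 3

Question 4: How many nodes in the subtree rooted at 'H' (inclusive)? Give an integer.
Subtree rooted at H contains: D, E, G, H, L, M
Count = 6

Answer: 6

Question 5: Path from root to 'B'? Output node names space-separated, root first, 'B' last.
Answer: F A B

Derivation:
Walk down from root: F -> A -> B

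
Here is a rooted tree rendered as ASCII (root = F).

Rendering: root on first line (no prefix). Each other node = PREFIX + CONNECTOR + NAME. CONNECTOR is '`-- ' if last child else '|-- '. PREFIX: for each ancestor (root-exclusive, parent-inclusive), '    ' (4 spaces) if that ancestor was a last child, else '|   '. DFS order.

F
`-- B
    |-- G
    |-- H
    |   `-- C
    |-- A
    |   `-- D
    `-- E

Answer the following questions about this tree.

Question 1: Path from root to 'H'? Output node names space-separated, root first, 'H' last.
Walk down from root: F -> B -> H

Answer: F B H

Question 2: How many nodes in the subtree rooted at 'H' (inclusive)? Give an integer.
Subtree rooted at H contains: C, H
Count = 2

Answer: 2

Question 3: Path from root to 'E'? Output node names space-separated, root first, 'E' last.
Answer: F B E

Derivation:
Walk down from root: F -> B -> E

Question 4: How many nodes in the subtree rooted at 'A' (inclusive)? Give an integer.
Answer: 2

Derivation:
Subtree rooted at A contains: A, D
Count = 2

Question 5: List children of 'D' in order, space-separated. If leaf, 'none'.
Answer: none

Derivation:
Node D's children (from adjacency): (leaf)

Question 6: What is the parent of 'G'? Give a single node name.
Answer: B

Derivation:
Scan adjacency: G appears as child of B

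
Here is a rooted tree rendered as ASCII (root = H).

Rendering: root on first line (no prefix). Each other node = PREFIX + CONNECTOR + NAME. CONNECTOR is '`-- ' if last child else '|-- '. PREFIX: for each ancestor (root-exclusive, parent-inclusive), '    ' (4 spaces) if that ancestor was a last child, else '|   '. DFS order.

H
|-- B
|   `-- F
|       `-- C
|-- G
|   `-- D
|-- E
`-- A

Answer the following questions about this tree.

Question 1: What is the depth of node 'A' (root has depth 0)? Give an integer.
Path from root to A: H -> A
Depth = number of edges = 1

Answer: 1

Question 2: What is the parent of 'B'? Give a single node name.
Answer: H

Derivation:
Scan adjacency: B appears as child of H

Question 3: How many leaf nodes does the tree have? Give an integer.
Leaves (nodes with no children): A, C, D, E

Answer: 4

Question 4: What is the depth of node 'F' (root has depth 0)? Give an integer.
Answer: 2

Derivation:
Path from root to F: H -> B -> F
Depth = number of edges = 2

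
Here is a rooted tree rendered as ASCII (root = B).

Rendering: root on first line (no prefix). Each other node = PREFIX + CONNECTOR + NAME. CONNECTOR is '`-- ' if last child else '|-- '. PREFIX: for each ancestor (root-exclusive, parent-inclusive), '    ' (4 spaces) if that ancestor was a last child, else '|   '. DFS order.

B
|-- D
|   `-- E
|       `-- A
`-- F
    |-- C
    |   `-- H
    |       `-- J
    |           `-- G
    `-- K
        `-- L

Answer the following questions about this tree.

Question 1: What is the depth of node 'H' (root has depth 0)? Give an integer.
Answer: 3

Derivation:
Path from root to H: B -> F -> C -> H
Depth = number of edges = 3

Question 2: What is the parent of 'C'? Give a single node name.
Scan adjacency: C appears as child of F

Answer: F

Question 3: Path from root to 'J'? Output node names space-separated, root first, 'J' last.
Walk down from root: B -> F -> C -> H -> J

Answer: B F C H J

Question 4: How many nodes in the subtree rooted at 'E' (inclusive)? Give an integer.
Subtree rooted at E contains: A, E
Count = 2

Answer: 2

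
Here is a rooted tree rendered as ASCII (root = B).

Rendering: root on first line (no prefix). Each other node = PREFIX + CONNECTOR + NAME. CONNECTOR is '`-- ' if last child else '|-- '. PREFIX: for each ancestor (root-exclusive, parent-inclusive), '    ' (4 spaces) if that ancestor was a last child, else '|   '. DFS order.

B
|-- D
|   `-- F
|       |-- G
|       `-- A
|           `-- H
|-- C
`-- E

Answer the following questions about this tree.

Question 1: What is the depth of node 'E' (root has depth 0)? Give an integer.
Path from root to E: B -> E
Depth = number of edges = 1

Answer: 1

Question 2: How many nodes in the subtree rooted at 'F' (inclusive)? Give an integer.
Answer: 4

Derivation:
Subtree rooted at F contains: A, F, G, H
Count = 4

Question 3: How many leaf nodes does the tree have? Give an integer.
Leaves (nodes with no children): C, E, G, H

Answer: 4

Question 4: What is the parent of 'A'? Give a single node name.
Answer: F

Derivation:
Scan adjacency: A appears as child of F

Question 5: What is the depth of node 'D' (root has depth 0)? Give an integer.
Answer: 1

Derivation:
Path from root to D: B -> D
Depth = number of edges = 1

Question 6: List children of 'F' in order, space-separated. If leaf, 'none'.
Answer: G A

Derivation:
Node F's children (from adjacency): G, A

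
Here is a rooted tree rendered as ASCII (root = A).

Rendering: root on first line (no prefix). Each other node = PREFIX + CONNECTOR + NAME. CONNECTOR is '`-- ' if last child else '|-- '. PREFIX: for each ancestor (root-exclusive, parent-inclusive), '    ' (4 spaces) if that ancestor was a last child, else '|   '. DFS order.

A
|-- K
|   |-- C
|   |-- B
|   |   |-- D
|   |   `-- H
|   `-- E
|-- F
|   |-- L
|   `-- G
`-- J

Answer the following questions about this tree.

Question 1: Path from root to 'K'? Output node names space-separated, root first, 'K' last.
Answer: A K

Derivation:
Walk down from root: A -> K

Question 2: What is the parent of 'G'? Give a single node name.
Answer: F

Derivation:
Scan adjacency: G appears as child of F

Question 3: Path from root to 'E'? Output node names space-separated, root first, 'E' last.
Answer: A K E

Derivation:
Walk down from root: A -> K -> E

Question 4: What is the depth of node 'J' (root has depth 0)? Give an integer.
Answer: 1

Derivation:
Path from root to J: A -> J
Depth = number of edges = 1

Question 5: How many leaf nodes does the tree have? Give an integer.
Answer: 7

Derivation:
Leaves (nodes with no children): C, D, E, G, H, J, L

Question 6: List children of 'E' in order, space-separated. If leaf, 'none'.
Node E's children (from adjacency): (leaf)

Answer: none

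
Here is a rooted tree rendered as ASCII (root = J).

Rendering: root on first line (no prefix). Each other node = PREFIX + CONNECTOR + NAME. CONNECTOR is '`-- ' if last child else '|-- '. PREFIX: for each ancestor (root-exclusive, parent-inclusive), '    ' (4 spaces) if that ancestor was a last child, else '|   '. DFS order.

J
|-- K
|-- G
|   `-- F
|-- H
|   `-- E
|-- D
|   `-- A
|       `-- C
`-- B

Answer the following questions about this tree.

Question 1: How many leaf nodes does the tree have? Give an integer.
Leaves (nodes with no children): B, C, E, F, K

Answer: 5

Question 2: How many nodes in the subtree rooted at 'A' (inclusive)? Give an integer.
Answer: 2

Derivation:
Subtree rooted at A contains: A, C
Count = 2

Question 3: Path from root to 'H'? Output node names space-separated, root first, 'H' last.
Walk down from root: J -> H

Answer: J H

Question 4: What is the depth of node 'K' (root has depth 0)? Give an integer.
Path from root to K: J -> K
Depth = number of edges = 1

Answer: 1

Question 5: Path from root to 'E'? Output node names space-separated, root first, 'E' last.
Answer: J H E

Derivation:
Walk down from root: J -> H -> E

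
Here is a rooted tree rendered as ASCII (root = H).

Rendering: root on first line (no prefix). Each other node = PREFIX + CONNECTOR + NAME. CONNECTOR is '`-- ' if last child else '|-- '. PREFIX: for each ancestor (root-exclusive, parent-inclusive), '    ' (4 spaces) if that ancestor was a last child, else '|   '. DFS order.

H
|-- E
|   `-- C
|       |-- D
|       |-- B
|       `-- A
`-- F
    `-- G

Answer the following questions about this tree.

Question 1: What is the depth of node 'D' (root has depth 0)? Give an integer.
Path from root to D: H -> E -> C -> D
Depth = number of edges = 3

Answer: 3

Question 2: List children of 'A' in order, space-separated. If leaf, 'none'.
Node A's children (from adjacency): (leaf)

Answer: none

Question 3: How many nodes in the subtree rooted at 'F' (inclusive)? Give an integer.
Answer: 2

Derivation:
Subtree rooted at F contains: F, G
Count = 2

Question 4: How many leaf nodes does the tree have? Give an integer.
Leaves (nodes with no children): A, B, D, G

Answer: 4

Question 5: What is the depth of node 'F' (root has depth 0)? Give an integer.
Path from root to F: H -> F
Depth = number of edges = 1

Answer: 1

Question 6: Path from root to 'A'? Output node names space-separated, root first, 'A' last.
Answer: H E C A

Derivation:
Walk down from root: H -> E -> C -> A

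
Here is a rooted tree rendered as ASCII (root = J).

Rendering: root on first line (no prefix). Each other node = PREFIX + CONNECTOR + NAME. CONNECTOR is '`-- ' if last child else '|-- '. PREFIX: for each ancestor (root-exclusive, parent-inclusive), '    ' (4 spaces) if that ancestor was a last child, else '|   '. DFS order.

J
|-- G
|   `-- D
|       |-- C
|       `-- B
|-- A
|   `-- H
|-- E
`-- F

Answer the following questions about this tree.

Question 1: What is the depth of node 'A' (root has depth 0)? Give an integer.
Answer: 1

Derivation:
Path from root to A: J -> A
Depth = number of edges = 1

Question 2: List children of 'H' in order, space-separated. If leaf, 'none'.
Node H's children (from adjacency): (leaf)

Answer: none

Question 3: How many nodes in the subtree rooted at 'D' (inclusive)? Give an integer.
Subtree rooted at D contains: B, C, D
Count = 3

Answer: 3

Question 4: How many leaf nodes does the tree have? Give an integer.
Leaves (nodes with no children): B, C, E, F, H

Answer: 5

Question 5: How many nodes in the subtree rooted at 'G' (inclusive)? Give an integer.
Subtree rooted at G contains: B, C, D, G
Count = 4

Answer: 4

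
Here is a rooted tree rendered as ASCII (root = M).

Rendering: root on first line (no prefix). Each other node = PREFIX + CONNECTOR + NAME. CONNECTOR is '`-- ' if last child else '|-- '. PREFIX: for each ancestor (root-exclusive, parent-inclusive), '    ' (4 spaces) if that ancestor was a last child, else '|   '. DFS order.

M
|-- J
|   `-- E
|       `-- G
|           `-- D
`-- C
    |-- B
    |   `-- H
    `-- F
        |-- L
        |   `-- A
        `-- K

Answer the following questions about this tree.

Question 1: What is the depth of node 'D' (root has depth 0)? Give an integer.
Answer: 4

Derivation:
Path from root to D: M -> J -> E -> G -> D
Depth = number of edges = 4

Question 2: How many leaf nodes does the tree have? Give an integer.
Answer: 4

Derivation:
Leaves (nodes with no children): A, D, H, K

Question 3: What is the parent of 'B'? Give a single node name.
Scan adjacency: B appears as child of C

Answer: C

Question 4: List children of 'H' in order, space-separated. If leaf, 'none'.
Node H's children (from adjacency): (leaf)

Answer: none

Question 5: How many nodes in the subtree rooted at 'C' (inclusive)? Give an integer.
Answer: 7

Derivation:
Subtree rooted at C contains: A, B, C, F, H, K, L
Count = 7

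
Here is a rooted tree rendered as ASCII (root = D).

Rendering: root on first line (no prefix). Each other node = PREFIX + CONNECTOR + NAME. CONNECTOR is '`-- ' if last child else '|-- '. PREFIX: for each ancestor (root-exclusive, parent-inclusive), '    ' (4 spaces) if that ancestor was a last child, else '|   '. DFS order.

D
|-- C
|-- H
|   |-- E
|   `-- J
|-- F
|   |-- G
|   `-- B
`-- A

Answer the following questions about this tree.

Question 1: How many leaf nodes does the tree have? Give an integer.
Answer: 6

Derivation:
Leaves (nodes with no children): A, B, C, E, G, J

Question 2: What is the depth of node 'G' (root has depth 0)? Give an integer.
Path from root to G: D -> F -> G
Depth = number of edges = 2

Answer: 2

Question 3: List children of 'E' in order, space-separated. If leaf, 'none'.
Answer: none

Derivation:
Node E's children (from adjacency): (leaf)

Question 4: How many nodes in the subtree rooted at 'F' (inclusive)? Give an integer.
Answer: 3

Derivation:
Subtree rooted at F contains: B, F, G
Count = 3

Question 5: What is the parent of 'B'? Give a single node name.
Answer: F

Derivation:
Scan adjacency: B appears as child of F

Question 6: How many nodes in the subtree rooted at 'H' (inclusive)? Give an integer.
Subtree rooted at H contains: E, H, J
Count = 3

Answer: 3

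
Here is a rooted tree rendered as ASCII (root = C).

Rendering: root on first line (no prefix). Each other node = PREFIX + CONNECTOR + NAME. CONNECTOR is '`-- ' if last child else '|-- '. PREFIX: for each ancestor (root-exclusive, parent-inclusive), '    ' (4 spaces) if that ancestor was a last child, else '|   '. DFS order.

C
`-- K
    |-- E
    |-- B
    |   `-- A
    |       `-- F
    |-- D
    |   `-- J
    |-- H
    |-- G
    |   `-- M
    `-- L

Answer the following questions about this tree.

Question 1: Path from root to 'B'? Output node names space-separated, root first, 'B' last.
Walk down from root: C -> K -> B

Answer: C K B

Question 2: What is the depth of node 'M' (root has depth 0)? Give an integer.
Answer: 3

Derivation:
Path from root to M: C -> K -> G -> M
Depth = number of edges = 3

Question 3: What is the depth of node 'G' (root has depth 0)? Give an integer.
Answer: 2

Derivation:
Path from root to G: C -> K -> G
Depth = number of edges = 2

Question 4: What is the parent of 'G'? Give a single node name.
Scan adjacency: G appears as child of K

Answer: K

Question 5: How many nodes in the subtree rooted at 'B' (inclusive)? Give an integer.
Answer: 3

Derivation:
Subtree rooted at B contains: A, B, F
Count = 3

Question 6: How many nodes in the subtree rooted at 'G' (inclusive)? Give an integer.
Answer: 2

Derivation:
Subtree rooted at G contains: G, M
Count = 2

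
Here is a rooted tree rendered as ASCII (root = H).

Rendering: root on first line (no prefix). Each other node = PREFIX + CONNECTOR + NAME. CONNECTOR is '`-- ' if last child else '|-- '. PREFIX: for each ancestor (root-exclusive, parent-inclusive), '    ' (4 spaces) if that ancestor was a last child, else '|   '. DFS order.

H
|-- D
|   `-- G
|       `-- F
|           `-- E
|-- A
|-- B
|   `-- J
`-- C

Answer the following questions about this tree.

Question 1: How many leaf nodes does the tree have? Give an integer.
Answer: 4

Derivation:
Leaves (nodes with no children): A, C, E, J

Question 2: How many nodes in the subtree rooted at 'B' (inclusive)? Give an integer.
Subtree rooted at B contains: B, J
Count = 2

Answer: 2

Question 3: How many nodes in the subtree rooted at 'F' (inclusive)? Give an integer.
Answer: 2

Derivation:
Subtree rooted at F contains: E, F
Count = 2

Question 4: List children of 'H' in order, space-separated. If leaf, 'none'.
Node H's children (from adjacency): D, A, B, C

Answer: D A B C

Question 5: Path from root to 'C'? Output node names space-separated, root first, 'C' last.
Walk down from root: H -> C

Answer: H C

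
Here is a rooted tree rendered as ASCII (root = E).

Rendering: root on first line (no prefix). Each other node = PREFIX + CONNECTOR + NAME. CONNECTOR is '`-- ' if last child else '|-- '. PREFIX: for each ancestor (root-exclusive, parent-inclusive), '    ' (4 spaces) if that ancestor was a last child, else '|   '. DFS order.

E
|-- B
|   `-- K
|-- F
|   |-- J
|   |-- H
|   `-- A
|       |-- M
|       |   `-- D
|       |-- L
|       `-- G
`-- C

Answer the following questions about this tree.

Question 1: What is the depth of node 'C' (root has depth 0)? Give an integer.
Answer: 1

Derivation:
Path from root to C: E -> C
Depth = number of edges = 1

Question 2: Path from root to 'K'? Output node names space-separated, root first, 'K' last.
Walk down from root: E -> B -> K

Answer: E B K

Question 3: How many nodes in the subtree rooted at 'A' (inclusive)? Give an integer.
Subtree rooted at A contains: A, D, G, L, M
Count = 5

Answer: 5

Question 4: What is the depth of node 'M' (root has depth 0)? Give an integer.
Answer: 3

Derivation:
Path from root to M: E -> F -> A -> M
Depth = number of edges = 3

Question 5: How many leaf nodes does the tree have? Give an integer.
Leaves (nodes with no children): C, D, G, H, J, K, L

Answer: 7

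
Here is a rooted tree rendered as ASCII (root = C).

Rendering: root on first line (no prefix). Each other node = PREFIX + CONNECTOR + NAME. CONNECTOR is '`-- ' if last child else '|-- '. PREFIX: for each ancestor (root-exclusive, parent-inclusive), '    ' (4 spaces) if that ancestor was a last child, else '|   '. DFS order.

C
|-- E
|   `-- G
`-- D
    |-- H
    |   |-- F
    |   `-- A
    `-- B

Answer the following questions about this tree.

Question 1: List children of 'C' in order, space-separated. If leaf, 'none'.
Answer: E D

Derivation:
Node C's children (from adjacency): E, D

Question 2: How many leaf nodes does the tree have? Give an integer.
Leaves (nodes with no children): A, B, F, G

Answer: 4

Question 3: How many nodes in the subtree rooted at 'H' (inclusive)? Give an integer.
Subtree rooted at H contains: A, F, H
Count = 3

Answer: 3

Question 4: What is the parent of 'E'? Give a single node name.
Answer: C

Derivation:
Scan adjacency: E appears as child of C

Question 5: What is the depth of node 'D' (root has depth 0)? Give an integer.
Path from root to D: C -> D
Depth = number of edges = 1

Answer: 1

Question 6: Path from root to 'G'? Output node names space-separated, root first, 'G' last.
Walk down from root: C -> E -> G

Answer: C E G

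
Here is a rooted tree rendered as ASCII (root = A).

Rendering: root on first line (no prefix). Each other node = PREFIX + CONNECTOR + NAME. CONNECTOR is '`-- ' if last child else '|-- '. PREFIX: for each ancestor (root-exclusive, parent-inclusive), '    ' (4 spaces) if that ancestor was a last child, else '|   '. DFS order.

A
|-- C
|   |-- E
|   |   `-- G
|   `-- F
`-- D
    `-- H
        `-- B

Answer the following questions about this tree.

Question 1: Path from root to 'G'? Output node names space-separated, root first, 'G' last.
Walk down from root: A -> C -> E -> G

Answer: A C E G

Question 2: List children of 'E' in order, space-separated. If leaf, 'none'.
Node E's children (from adjacency): G

Answer: G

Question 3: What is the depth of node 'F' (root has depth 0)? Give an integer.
Path from root to F: A -> C -> F
Depth = number of edges = 2

Answer: 2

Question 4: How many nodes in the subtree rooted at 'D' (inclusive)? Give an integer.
Answer: 3

Derivation:
Subtree rooted at D contains: B, D, H
Count = 3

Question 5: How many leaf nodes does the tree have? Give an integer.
Answer: 3

Derivation:
Leaves (nodes with no children): B, F, G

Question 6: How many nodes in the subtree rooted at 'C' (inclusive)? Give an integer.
Subtree rooted at C contains: C, E, F, G
Count = 4

Answer: 4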